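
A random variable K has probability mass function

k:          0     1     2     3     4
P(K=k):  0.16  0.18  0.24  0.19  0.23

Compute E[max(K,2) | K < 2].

2

P(K < 2) = 0.16 + 0.18 = 0.34.
E[max(K,2) | K < 2] = [2·0.16 + 2·0.18] / 0.34
 = 0.68 / 0.34
 = 2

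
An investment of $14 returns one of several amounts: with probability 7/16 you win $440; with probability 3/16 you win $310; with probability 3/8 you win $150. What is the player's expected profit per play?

E[payout] = 440·7/16 + 310·3/16 + 150·3/8
 = 385/2 + 465/8 + 225/4
 = 2455/8
Net = 2455/8 - 14 = 2343/8

292.875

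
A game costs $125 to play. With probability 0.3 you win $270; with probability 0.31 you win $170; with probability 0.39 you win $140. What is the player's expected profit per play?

E[payout] = 270·0.3 + 170·0.31 + 140·0.39
 = 81 + 52.7 + 54.6
 = 188.3
Net = 188.3 - 125 = 63.3

63.3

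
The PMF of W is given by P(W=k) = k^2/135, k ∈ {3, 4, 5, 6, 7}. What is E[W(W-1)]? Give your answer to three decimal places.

28.770

E[W(W-1)] = Σ w(w-1)·P(W=w)
 = 6·1/15 + 12·16/135 + 20·5/27 + 30·4/15 + 42·49/135
 = 2/5 + 64/45 + 100/27 + 8 + 686/45
 = 3884/135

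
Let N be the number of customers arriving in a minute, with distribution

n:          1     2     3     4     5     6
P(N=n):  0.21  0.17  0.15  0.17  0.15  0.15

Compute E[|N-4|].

E[|N-4|] = Σ |n-4|·P(N=n)
 = 3·0.21 + 2·0.17 + 1·0.15 + 0·0.17 + 1·0.15 + 2·0.15
 = 0.63 + 0.34 + 0.15 + 0 + 0.15 + 0.3
 = 1.57

1.57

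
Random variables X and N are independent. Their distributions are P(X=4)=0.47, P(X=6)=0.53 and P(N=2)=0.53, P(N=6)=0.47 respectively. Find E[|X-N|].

2.0636

E[|X-N|] = Σ_x Σ_n |x-n| · P(X=x)P(N=n)
 = 2·0.2491 + 2·0.2209 + 4·0.2809 + 0·0.2491
 = 0.4982 + 0.4418 + 1.1236 + 0
 = 2.0636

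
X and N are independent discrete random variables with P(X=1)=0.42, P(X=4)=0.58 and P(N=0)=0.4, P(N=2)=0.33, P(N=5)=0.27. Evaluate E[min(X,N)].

E[min(X,N)] = Σ_x Σ_n min(x,n) · P(X=x)P(N=n)
 = 0·0.168 + 1·0.1386 + 1·0.1134 + 0·0.232 + 2·0.1914 + 4·0.1566
 = 0 + 0.1386 + 0.1134 + 0 + 0.3828 + 0.6264
 = 1.2612

1.2612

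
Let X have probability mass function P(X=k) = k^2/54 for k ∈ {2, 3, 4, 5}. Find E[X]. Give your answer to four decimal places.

4.1481

E[X] = Σ x·P(X=x)
 = 2·2/27 + 3·1/6 + 4·8/27 + 5·25/54
 = 4/27 + 1/2 + 32/27 + 125/54
 = 112/27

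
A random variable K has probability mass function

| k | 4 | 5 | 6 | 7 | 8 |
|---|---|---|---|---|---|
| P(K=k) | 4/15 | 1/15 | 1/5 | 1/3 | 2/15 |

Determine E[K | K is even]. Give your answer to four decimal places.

5.5556

P(K is even) = 4/15 + 1/5 + 2/15 = 3/5.
E[K | K is even] = [4·4/15 + 6·1/5 + 8·2/15] / (3/5)
 = 10/3 / (3/5)
 = 50/9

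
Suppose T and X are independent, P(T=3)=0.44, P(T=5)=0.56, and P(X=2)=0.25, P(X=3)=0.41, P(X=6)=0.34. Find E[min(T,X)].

3.1308

E[min(T,X)] = Σ_t Σ_x min(t,x) · P(T=t)P(X=x)
 = 2·0.11 + 3·0.1804 + 3·0.1496 + 2·0.14 + 3·0.2296 + 5·0.1904
 = 0.22 + 0.5412 + 0.4488 + 0.28 + 0.6888 + 0.952
 = 3.1308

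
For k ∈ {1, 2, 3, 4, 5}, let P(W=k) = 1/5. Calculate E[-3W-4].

E[-3W-4] = Σ (-3w-4)·P(W=w)
 = (-7)·1/5 + (-10)·1/5 + (-13)·1/5 + (-16)·1/5 + (-19)·1/5
 = (-7/5) + (-2) + (-13/5) + (-16/5) + (-19/5)
 = -13

-13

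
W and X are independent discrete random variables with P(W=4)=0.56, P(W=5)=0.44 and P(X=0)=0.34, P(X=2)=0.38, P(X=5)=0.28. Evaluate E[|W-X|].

2.5936

E[|W-X|] = Σ_w Σ_x |w-x| · P(W=w)P(X=x)
 = 4·0.1904 + 2·0.2128 + 1·0.1568 + 5·0.1496 + 3·0.1672 + 0·0.1232
 = 0.7616 + 0.4256 + 0.1568 + 0.748 + 0.5016 + 0
 = 2.5936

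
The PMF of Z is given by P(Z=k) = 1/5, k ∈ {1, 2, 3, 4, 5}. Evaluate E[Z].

3

E[Z] = Σ z·P(Z=z)
 = 1·1/5 + 2·1/5 + 3·1/5 + 4·1/5 + 5·1/5
 = 1/5 + 2/5 + 3/5 + 4/5 + 1
 = 3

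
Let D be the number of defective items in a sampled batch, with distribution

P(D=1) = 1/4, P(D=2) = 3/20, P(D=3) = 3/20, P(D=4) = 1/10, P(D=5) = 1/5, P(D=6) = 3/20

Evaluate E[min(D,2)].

E[min(D,2)] = Σ min(d,2)·P(D=d)
 = 1·1/4 + 2·3/20 + 2·3/20 + 2·1/10 + 2·1/5 + 2·3/20
 = 1/4 + 3/10 + 3/10 + 1/5 + 2/5 + 3/10
 = 7/4

1.75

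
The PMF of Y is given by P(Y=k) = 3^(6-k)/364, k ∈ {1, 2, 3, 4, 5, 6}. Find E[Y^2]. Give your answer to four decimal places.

E[Y^2] = Σ y^2·P(Y=y)
 = 1·243/364 + 4·81/364 + 9·27/364 + 16·9/364 + 25·3/364 + 36·1/364
 = 243/364 + 81/91 + 243/364 + 36/91 + 75/364 + 9/91
 = 1065/364

2.9258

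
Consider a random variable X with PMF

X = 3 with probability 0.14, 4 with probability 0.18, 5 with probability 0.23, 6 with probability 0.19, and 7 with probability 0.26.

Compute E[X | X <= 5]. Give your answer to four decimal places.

4.1636

P(X <= 5) = 0.14 + 0.18 + 0.23 = 0.55.
E[X | X <= 5] = [3·0.14 + 4·0.18 + 5·0.23] / 0.55
 = 2.29 / 0.55
 = 229/55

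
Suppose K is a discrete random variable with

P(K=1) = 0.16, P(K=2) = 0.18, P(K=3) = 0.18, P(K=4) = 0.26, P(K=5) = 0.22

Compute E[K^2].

12.16

E[K^2] = Σ k^2·P(K=k)
 = 1·0.16 + 4·0.18 + 9·0.18 + 16·0.26 + 25·0.22
 = 0.16 + 0.72 + 1.62 + 4.16 + 5.5
 = 12.16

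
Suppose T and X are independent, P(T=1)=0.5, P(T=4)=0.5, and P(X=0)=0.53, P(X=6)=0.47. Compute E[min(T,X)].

1.175

E[min(T,X)] = Σ_t Σ_x min(t,x) · P(T=t)P(X=x)
 = 0·0.265 + 1·0.235 + 0·0.265 + 4·0.235
 = 0 + 0.235 + 0 + 0.94
 = 1.175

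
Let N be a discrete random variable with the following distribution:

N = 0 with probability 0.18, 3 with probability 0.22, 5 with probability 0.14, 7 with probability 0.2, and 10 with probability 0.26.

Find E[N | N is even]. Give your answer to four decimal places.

P(N is even) = 0.18 + 0.26 = 0.44.
E[N | N is even] = [0·0.18 + 10·0.26] / 0.44
 = 2.6 / 0.44
 = 65/11

5.9091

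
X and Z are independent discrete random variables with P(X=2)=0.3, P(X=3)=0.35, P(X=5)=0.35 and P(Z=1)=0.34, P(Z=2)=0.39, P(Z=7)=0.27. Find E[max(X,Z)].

4.372

E[max(X,Z)] = Σ_x Σ_z max(x,z) · P(X=x)P(Z=z)
 = 2·0.102 + 2·0.117 + 7·0.081 + 3·0.119 + 3·0.1365 + 7·0.0945 + 5·0.119 + 5·0.1365 + 7·0.0945
 = 0.204 + 0.234 + 0.567 + 0.357 + 0.4095 + 0.6615 + 0.595 + 0.6825 + 0.6615
 = 4.372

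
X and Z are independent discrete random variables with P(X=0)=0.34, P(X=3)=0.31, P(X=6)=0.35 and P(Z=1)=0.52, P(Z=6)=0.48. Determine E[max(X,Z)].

E[max(X,Z)] = Σ_x Σ_z max(x,z) · P(X=x)P(Z=z)
 = 1·0.1768 + 6·0.1632 + 3·0.1612 + 6·0.1488 + 6·0.182 + 6·0.168
 = 0.1768 + 0.9792 + 0.4836 + 0.8928 + 1.092 + 1.008
 = 4.6324

4.6324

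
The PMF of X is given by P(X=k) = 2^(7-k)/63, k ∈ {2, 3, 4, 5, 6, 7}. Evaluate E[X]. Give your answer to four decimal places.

2.9048

E[X] = Σ x·P(X=x)
 = 2·32/63 + 3·16/63 + 4·8/63 + 5·4/63 + 6·2/63 + 7·1/63
 = 64/63 + 16/21 + 32/63 + 20/63 + 4/21 + 1/9
 = 61/21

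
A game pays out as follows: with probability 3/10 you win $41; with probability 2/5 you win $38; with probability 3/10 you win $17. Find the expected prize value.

E[payout] = 41·3/10 + 38·2/5 + 17·3/10
 = 123/10 + 76/5 + 51/10
 = 163/5

32.6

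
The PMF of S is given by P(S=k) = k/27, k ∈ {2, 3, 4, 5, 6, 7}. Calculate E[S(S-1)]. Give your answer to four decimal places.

E[S(S-1)] = Σ s(s-1)·P(S=s)
 = 2·2/27 + 6·1/9 + 12·4/27 + 20·5/27 + 30·2/9 + 42·7/27
 = 4/27 + 2/3 + 16/9 + 100/27 + 20/3 + 98/9
 = 644/27

23.8519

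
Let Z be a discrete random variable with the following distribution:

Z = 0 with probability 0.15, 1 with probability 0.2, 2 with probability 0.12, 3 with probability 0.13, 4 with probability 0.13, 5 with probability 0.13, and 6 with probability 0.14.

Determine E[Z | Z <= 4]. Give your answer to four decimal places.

P(Z <= 4) = 0.15 + 0.2 + 0.12 + 0.13 + 0.13 = 0.73.
E[Z | Z <= 4] = [0·0.15 + 1·0.2 + 2·0.12 + 3·0.13 + 4·0.13] / 0.73
 = 1.35 / 0.73
 = 135/73

1.8493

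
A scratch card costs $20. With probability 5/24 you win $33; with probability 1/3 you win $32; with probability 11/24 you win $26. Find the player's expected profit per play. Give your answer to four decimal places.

E[payout] = 33·5/24 + 32·1/3 + 26·11/24
 = 55/8 + 32/3 + 143/12
 = 707/24
Net = 707/24 - 20 = 227/24

9.4583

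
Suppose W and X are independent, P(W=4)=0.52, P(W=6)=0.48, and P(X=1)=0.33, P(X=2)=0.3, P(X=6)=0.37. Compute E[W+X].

E[W+X] = Σ_w Σ_x (w+x) · P(W=w)P(X=x)
 = 5·0.1716 + 6·0.156 + 10·0.1924 + 7·0.1584 + 8·0.144 + 12·0.1776
 = 0.858 + 0.936 + 1.924 + 1.1088 + 1.152 + 2.1312
 = 8.11

8.11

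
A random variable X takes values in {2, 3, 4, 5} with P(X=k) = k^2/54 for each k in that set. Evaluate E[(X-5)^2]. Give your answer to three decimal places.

E[(X-5)^2] = Σ (x-5)^2·P(X=x)
 = 9·2/27 + 4·1/6 + 1·8/27 + 0·25/54
 = 2/3 + 2/3 + 8/27 + 0
 = 44/27

1.630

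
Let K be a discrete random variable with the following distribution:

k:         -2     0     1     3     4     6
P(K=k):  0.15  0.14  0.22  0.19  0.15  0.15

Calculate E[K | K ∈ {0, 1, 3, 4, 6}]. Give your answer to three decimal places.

2.694

P(K ∈ {0, 1, 3, 4, 6}) = 0.14 + 0.22 + 0.19 + 0.15 + 0.15 = 0.85.
E[K | K ∈ {0, 1, 3, 4, 6}] = [0·0.14 + 1·0.22 + 3·0.19 + 4·0.15 + 6·0.15] / 0.85
 = 2.29 / 0.85
 = 229/85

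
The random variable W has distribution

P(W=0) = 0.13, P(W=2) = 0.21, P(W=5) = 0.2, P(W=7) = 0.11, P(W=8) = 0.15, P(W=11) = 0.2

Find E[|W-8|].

E[|W-8|] = Σ |w-8|·P(W=w)
 = 8·0.13 + 6·0.21 + 3·0.2 + 1·0.11 + 0·0.15 + 3·0.2
 = 1.04 + 1.26 + 0.6 + 0.11 + 0 + 0.6
 = 3.61

3.61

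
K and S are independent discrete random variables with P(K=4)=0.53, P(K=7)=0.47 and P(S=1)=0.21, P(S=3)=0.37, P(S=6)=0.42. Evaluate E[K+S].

E[K+S] = Σ_k Σ_s (k+s) · P(K=k)P(S=s)
 = 5·0.1113 + 7·0.1961 + 10·0.2226 + 8·0.0987 + 10·0.1739 + 13·0.1974
 = 0.5565 + 1.3727 + 2.226 + 0.7896 + 1.739 + 2.5662
 = 9.25

9.25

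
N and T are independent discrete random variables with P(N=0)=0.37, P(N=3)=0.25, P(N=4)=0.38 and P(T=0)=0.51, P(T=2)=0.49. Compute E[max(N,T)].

2.6326

E[max(N,T)] = Σ_n Σ_t max(n,t) · P(N=n)P(T=t)
 = 0·0.1887 + 2·0.1813 + 3·0.1275 + 3·0.1225 + 4·0.1938 + 4·0.1862
 = 0 + 0.3626 + 0.3825 + 0.3675 + 0.7752 + 0.7448
 = 2.6326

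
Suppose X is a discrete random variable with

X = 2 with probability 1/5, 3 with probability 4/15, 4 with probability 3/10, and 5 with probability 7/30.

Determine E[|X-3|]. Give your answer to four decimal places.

E[|X-3|] = Σ |x-3|·P(X=x)
 = 1·1/5 + 0·4/15 + 1·3/10 + 2·7/30
 = 1/5 + 0 + 3/10 + 7/15
 = 29/30

0.9667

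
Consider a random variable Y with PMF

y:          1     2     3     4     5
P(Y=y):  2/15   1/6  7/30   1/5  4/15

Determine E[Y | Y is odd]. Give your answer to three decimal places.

P(Y is odd) = 2/15 + 7/30 + 4/15 = 19/30.
E[Y | Y is odd] = [1·2/15 + 3·7/30 + 5·4/15] / (19/30)
 = 13/6 / (19/30)
 = 65/19

3.421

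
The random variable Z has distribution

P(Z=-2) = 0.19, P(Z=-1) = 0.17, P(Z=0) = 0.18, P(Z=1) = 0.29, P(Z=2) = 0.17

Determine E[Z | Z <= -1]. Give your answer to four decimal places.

-1.5278

P(Z <= -1) = 0.19 + 0.17 = 0.36.
E[Z | Z <= -1] = [(-2)·0.19 + (-1)·0.17] / 0.36
 = -0.55 / 0.36
 = -55/36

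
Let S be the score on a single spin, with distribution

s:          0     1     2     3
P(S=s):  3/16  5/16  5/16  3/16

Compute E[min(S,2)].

1.3125

E[min(S,2)] = Σ min(s,2)·P(S=s)
 = 0·3/16 + 1·5/16 + 2·5/16 + 2·3/16
 = 0 + 5/16 + 5/8 + 3/8
 = 21/16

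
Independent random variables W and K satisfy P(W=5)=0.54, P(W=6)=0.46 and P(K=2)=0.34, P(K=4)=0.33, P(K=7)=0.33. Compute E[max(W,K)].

E[max(W,K)] = Σ_w Σ_k max(w,k) · P(W=w)P(K=k)
 = 5·0.1836 + 5·0.1782 + 7·0.1782 + 6·0.1564 + 6·0.1518 + 7·0.1518
 = 0.918 + 0.891 + 1.2474 + 0.9384 + 0.9108 + 1.0626
 = 5.9682

5.9682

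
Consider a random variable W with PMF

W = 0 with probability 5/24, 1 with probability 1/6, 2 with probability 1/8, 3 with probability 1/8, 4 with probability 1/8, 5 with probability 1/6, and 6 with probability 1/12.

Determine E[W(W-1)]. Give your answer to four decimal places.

E[W(W-1)] = Σ w(w-1)·P(W=w)
 = 0·5/24 + 0·1/6 + 2·1/8 + 6·1/8 + 12·1/8 + 20·1/6 + 30·1/12
 = 0 + 0 + 1/4 + 3/4 + 3/2 + 10/3 + 5/2
 = 25/3

8.3333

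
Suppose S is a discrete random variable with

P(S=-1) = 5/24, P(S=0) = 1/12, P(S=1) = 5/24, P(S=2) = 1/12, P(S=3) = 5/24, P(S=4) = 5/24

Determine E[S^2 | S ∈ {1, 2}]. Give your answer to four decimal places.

1.8571

P(S ∈ {1, 2}) = 5/24 + 1/12 = 7/24.
E[S^2 | S ∈ {1, 2}] = [1·5/24 + 4·1/12] / (7/24)
 = 13/24 / (7/24)
 = 13/7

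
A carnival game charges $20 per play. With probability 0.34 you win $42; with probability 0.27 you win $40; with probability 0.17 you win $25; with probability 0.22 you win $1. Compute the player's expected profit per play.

E[payout] = 42·0.34 + 40·0.27 + 25·0.17 + 1·0.22
 = 14.28 + 10.8 + 4.25 + 0.22
 = 29.55
Net = 29.55 - 20 = 9.55

9.55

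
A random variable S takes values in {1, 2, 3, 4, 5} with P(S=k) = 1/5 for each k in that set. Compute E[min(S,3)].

E[min(S,3)] = Σ min(s,3)·P(S=s)
 = 1·1/5 + 2·1/5 + 3·1/5 + 3·1/5 + 3·1/5
 = 1/5 + 2/5 + 3/5 + 3/5 + 3/5
 = 12/5

2.4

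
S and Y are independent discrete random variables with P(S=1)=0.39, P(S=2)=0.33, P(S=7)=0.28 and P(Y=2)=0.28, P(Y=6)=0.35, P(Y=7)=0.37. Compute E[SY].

15.8025

E[SY] = Σ_s Σ_y sy · P(S=s)P(Y=y)
 = 2·0.1092 + 6·0.1365 + 7·0.1443 + 4·0.0924 + 12·0.1155 + 14·0.1221 + 14·0.0784 + 42·0.098 + 49·0.1036
 = 0.2184 + 0.819 + 1.0101 + 0.3696 + 1.386 + 1.7094 + 1.0976 + 4.116 + 5.0764
 = 15.8025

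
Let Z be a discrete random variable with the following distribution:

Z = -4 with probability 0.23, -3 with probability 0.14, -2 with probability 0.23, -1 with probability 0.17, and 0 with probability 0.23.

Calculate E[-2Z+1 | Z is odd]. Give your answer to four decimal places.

P(Z is odd) = 0.14 + 0.17 = 0.31.
E[-2Z+1 | Z is odd] = [7·0.14 + 3·0.17] / 0.31
 = 1.49 / 0.31
 = 149/31

4.8065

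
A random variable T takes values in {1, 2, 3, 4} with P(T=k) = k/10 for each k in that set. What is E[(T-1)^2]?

E[(T-1)^2] = Σ (t-1)^2·P(T=t)
 = 0·1/10 + 1·1/5 + 4·3/10 + 9·2/5
 = 0 + 1/5 + 6/5 + 18/5
 = 5

5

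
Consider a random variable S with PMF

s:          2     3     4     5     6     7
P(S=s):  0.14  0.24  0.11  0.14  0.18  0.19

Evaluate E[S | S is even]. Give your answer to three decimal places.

P(S is even) = 0.14 + 0.11 + 0.18 = 0.43.
E[S | S is even] = [2·0.14 + 4·0.11 + 6·0.18] / 0.43
 = 1.8 / 0.43
 = 180/43

4.186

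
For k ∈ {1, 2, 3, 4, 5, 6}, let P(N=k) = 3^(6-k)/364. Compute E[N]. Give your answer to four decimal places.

E[N] = Σ n·P(N=n)
 = 1·243/364 + 2·81/364 + 3·27/364 + 4·9/364 + 5·3/364 + 6·1/364
 = 243/364 + 81/182 + 81/364 + 9/91 + 15/364 + 3/182
 = 543/364

1.4918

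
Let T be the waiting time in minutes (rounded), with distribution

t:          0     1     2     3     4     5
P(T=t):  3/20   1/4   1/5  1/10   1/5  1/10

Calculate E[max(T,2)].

2.8

E[max(T,2)] = Σ max(t,2)·P(T=t)
 = 2·3/20 + 2·1/4 + 2·1/5 + 3·1/10 + 4·1/5 + 5·1/10
 = 3/10 + 1/2 + 2/5 + 3/10 + 4/5 + 1/2
 = 14/5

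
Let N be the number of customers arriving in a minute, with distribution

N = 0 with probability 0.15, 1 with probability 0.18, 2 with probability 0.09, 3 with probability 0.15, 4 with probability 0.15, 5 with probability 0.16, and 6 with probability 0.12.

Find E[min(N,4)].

E[min(N,4)] = Σ min(n,4)·P(N=n)
 = 0·0.15 + 1·0.18 + 2·0.09 + 3·0.15 + 4·0.15 + 4·0.16 + 4·0.12
 = 0 + 0.18 + 0.18 + 0.45 + 0.6 + 0.64 + 0.48
 = 2.53

2.53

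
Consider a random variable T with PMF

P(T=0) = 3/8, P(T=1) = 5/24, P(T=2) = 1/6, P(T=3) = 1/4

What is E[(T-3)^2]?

E[(T-3)^2] = Σ (t-3)^2·P(T=t)
 = 9·3/8 + 4·5/24 + 1·1/6 + 0·1/4
 = 27/8 + 5/6 + 1/6 + 0
 = 35/8

4.375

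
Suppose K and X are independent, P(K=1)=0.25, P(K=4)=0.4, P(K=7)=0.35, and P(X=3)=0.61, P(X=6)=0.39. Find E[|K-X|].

E[|K-X|] = Σ_k Σ_x |k-x| · P(K=k)P(X=x)
 = 2·0.1525 + 5·0.0975 + 1·0.244 + 2·0.156 + 4·0.2135 + 1·0.1365
 = 0.305 + 0.4875 + 0.244 + 0.312 + 0.854 + 0.1365
 = 2.339

2.339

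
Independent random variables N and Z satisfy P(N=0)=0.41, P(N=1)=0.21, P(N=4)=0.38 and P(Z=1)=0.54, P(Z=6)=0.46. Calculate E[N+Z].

5.03

E[N+Z] = Σ_n Σ_z (n+z) · P(N=n)P(Z=z)
 = 1·0.2214 + 6·0.1886 + 2·0.1134 + 7·0.0966 + 5·0.2052 + 10·0.1748
 = 0.2214 + 1.1316 + 0.2268 + 0.6762 + 1.026 + 1.748
 = 5.03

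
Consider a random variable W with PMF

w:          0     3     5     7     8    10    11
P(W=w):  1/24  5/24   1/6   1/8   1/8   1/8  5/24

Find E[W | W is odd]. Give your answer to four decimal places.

6.5294

P(W is odd) = 5/24 + 1/6 + 1/8 + 5/24 = 17/24.
E[W | W is odd] = [3·5/24 + 5·1/6 + 7·1/8 + 11·5/24] / (17/24)
 = 37/8 / (17/24)
 = 111/17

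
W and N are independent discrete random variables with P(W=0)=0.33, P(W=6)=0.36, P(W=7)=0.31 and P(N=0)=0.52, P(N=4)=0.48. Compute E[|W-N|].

E[|W-N|] = Σ_w Σ_n |w-n| · P(W=w)P(N=n)
 = 0·0.1716 + 4·0.1584 + 6·0.1872 + 2·0.1728 + 7·0.1612 + 3·0.1488
 = 0 + 0.6336 + 1.1232 + 0.3456 + 1.1284 + 0.4464
 = 3.6772

3.6772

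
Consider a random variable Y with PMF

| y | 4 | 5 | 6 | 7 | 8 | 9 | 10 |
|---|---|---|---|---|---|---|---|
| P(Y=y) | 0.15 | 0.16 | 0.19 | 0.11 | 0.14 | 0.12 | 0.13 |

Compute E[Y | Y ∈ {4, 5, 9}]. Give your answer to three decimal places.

P(Y ∈ {4, 5, 9}) = 0.15 + 0.16 + 0.12 = 0.43.
E[Y | Y ∈ {4, 5, 9}] = [4·0.15 + 5·0.16 + 9·0.12] / 0.43
 = 2.48 / 0.43
 = 248/43

5.767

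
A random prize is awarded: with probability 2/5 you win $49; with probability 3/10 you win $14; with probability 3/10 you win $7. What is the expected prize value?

25.9

E[payout] = 49·2/5 + 14·3/10 + 7·3/10
 = 98/5 + 21/5 + 21/10
 = 259/10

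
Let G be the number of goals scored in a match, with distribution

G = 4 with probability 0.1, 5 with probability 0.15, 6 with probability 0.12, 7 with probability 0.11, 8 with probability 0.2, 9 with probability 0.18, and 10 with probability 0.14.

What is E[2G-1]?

13.52

E[2G-1] = Σ (2g-1)·P(G=g)
 = 7·0.1 + 9·0.15 + 11·0.12 + 13·0.11 + 15·0.2 + 17·0.18 + 19·0.14
 = 0.7 + 1.35 + 1.32 + 1.43 + 3 + 3.06 + 2.66
 = 13.52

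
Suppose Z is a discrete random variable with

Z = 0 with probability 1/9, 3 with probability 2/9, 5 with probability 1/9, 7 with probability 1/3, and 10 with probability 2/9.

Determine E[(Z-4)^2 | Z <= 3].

P(Z <= 3) = 1/9 + 2/9 = 1/3.
E[(Z-4)^2 | Z <= 3] = [16·1/9 + 1·2/9] / (1/3)
 = 2 / (1/3)
 = 6

6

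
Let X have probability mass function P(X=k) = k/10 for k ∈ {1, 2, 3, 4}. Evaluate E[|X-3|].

0.8

E[|X-3|] = Σ |x-3|·P(X=x)
 = 2·1/10 + 1·1/5 + 0·3/10 + 1·2/5
 = 1/5 + 1/5 + 0 + 2/5
 = 4/5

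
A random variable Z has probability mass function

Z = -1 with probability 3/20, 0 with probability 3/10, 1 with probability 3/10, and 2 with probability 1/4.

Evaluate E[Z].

E[Z] = Σ z·P(Z=z)
 = (-1)·3/20 + 0·3/10 + 1·3/10 + 2·1/4
 = (-3/20) + 0 + 3/10 + 1/2
 = 13/20

0.65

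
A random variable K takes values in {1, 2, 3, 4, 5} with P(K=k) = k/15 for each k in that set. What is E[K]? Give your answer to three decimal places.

E[K] = Σ k·P(K=k)
 = 1·1/15 + 2·2/15 + 3·1/5 + 4·4/15 + 5·1/3
 = 1/15 + 4/15 + 3/5 + 16/15 + 5/3
 = 11/3

3.667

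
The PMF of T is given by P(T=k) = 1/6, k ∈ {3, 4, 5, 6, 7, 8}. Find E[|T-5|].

E[|T-5|] = Σ |t-5|·P(T=t)
 = 2·1/6 + 1·1/6 + 0·1/6 + 1·1/6 + 2·1/6 + 3·1/6
 = 1/3 + 1/6 + 0 + 1/6 + 1/3 + 1/2
 = 3/2

1.5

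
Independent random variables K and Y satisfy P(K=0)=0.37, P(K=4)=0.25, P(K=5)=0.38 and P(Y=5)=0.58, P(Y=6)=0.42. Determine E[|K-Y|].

2.52

E[|K-Y|] = Σ_k Σ_y |k-y| · P(K=k)P(Y=y)
 = 5·0.2146 + 6·0.1554 + 1·0.145 + 2·0.105 + 0·0.2204 + 1·0.1596
 = 1.073 + 0.9324 + 0.145 + 0.21 + 0 + 0.1596
 = 2.52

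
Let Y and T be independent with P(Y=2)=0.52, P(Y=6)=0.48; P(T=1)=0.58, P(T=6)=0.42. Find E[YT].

12.152

E[YT] = Σ_y Σ_t yt · P(Y=y)P(T=t)
 = 2·0.3016 + 12·0.2184 + 6·0.2784 + 36·0.2016
 = 0.6032 + 2.6208 + 1.6704 + 7.2576
 = 12.152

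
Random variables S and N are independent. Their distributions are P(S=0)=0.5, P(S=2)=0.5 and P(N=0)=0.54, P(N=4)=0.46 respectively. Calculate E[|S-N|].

1.92

E[|S-N|] = Σ_s Σ_n |s-n| · P(S=s)P(N=n)
 = 0·0.27 + 4·0.23 + 2·0.27 + 2·0.23
 = 0 + 0.92 + 0.54 + 0.46
 = 1.92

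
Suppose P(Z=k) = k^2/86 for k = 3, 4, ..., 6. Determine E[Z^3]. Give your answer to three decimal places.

E[Z^3] = Σ z^3·P(Z=z)
 = 27·9/86 + 64·8/43 + 125·25/86 + 216·18/43
 = 243/86 + 512/43 + 3125/86 + 3888/43
 = 6084/43

141.488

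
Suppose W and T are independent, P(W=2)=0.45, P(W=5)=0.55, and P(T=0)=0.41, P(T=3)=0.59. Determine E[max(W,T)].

3.9155

E[max(W,T)] = Σ_w Σ_t max(w,t) · P(W=w)P(T=t)
 = 2·0.1845 + 3·0.2655 + 5·0.2255 + 5·0.3245
 = 0.369 + 0.7965 + 1.1275 + 1.6225
 = 3.9155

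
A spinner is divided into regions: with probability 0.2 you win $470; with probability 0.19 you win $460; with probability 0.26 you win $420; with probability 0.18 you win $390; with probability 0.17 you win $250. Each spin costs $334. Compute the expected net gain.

69.3

E[payout] = 470·0.2 + 460·0.19 + 420·0.26 + 390·0.18 + 250·0.17
 = 94 + 87.4 + 109.2 + 70.2 + 42.5
 = 403.3
Net = 403.3 - 334 = 69.3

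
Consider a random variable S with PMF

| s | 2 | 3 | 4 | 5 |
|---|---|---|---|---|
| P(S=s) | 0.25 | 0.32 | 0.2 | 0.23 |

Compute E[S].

E[S] = Σ s·P(S=s)
 = 2·0.25 + 3·0.32 + 4·0.2 + 5·0.23
 = 0.5 + 0.96 + 0.8 + 1.15
 = 3.41

3.41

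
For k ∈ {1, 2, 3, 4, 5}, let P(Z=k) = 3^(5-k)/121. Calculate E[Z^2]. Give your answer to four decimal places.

2.8347

E[Z^2] = Σ z^2·P(Z=z)
 = 1·81/121 + 4·27/121 + 9·9/121 + 16·3/121 + 25·1/121
 = 81/121 + 108/121 + 81/121 + 48/121 + 25/121
 = 343/121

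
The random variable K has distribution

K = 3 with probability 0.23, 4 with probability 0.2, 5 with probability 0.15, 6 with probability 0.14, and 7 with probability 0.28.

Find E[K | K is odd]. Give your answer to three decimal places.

5.152

P(K is odd) = 0.23 + 0.15 + 0.28 = 0.66.
E[K | K is odd] = [3·0.23 + 5·0.15 + 7·0.28] / 0.66
 = 3.4 / 0.66
 = 170/33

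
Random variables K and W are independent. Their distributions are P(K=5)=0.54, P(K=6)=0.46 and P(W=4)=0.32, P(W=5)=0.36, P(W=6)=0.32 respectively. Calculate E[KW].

27.3

E[KW] = Σ_k Σ_w kw · P(K=k)P(W=w)
 = 20·0.1728 + 25·0.1944 + 30·0.1728 + 24·0.1472 + 30·0.1656 + 36·0.1472
 = 3.456 + 4.86 + 5.184 + 3.5328 + 4.968 + 5.2992
 = 27.3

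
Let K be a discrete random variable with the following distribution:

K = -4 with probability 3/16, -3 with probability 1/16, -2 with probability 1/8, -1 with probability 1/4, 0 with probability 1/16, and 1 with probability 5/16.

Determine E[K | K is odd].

P(K is odd) = 1/16 + 1/4 + 5/16 = 5/8.
E[K | K is odd] = [(-3)·1/16 + (-1)·1/4 + 1·5/16] / (5/8)
 = -1/8 / (5/8)
 = -1/5

-0.2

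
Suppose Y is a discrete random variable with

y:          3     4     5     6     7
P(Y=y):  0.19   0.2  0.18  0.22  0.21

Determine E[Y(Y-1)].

E[Y(Y-1)] = Σ y(y-1)·P(Y=y)
 = 6·0.19 + 12·0.2 + 20·0.18 + 30·0.22 + 42·0.21
 = 1.14 + 2.4 + 3.6 + 6.6 + 8.82
 = 22.56

22.56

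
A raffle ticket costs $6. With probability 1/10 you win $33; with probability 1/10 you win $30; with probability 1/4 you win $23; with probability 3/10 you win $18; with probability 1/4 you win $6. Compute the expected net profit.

E[payout] = 33·1/10 + 30·1/10 + 23·1/4 + 18·3/10 + 6·1/4
 = 33/10 + 3 + 23/4 + 27/5 + 3/2
 = 379/20
Net = 379/20 - 6 = 259/20

12.95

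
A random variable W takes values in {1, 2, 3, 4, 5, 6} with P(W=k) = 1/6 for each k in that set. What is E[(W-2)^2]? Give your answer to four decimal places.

E[(W-2)^2] = Σ (w-2)^2·P(W=w)
 = 1·1/6 + 0·1/6 + 1·1/6 + 4·1/6 + 9·1/6 + 16·1/6
 = 1/6 + 0 + 1/6 + 2/3 + 3/2 + 8/3
 = 31/6

5.1667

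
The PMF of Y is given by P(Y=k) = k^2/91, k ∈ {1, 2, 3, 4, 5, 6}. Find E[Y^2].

25

E[Y^2] = Σ y^2·P(Y=y)
 = 1·1/91 + 4·4/91 + 9·9/91 + 16·16/91 + 25·25/91 + 36·36/91
 = 1/91 + 16/91 + 81/91 + 256/91 + 625/91 + 1296/91
 = 25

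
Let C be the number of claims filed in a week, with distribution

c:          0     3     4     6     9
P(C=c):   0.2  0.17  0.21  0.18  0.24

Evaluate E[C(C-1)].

26.22

E[C(C-1)] = Σ c(c-1)·P(C=c)
 = 0·0.2 + 6·0.17 + 12·0.21 + 30·0.18 + 72·0.24
 = 0 + 1.02 + 2.52 + 5.4 + 17.28
 = 26.22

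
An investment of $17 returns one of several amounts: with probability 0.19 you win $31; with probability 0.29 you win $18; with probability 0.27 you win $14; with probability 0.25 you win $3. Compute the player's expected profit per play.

E[payout] = 31·0.19 + 18·0.29 + 14·0.27 + 3·0.25
 = 5.89 + 5.22 + 3.78 + 0.75
 = 15.64
Net = 15.64 - 17 = -1.36

-1.36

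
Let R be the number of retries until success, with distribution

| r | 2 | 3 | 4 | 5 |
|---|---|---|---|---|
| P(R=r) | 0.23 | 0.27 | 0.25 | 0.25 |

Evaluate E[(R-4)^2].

1.44

E[(R-4)^2] = Σ (r-4)^2·P(R=r)
 = 4·0.23 + 1·0.27 + 0·0.25 + 1·0.25
 = 0.92 + 0.27 + 0 + 0.25
 = 1.44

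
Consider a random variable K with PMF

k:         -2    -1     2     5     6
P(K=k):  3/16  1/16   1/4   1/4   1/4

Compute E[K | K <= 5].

P(K <= 5) = 3/16 + 1/16 + 1/4 + 1/4 = 3/4.
E[K | K <= 5] = [(-2)·3/16 + (-1)·1/16 + 2·1/4 + 5·1/4] / (3/4)
 = 21/16 / (3/4)
 = 7/4

1.75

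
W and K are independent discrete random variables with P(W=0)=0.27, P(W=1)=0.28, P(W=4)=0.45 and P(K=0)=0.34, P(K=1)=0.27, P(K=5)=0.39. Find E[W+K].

4.3

E[W+K] = Σ_w Σ_k (w+k) · P(W=w)P(K=k)
 = 0·0.0918 + 1·0.0729 + 5·0.1053 + 1·0.0952 + 2·0.0756 + 6·0.1092 + 4·0.153 + 5·0.1215 + 9·0.1755
 = 0 + 0.0729 + 0.5265 + 0.0952 + 0.1512 + 0.6552 + 0.612 + 0.6075 + 1.5795
 = 4.3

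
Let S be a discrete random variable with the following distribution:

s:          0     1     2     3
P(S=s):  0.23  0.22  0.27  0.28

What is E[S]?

1.6

E[S] = Σ s·P(S=s)
 = 0·0.23 + 1·0.22 + 2·0.27 + 3·0.28
 = 0 + 0.22 + 0.54 + 0.84
 = 1.6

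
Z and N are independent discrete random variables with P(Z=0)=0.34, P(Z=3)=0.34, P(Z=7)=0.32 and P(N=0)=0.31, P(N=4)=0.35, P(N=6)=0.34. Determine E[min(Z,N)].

E[min(Z,N)] = Σ_z Σ_n min(z,n) · P(Z=z)P(N=n)
 = 0·0.1054 + 0·0.119 + 0·0.1156 + 0·0.1054 + 3·0.119 + 3·0.1156 + 0·0.0992 + 4·0.112 + 6·0.1088
 = 0 + 0 + 0 + 0 + 0.357 + 0.3468 + 0 + 0.448 + 0.6528
 = 1.8046

1.8046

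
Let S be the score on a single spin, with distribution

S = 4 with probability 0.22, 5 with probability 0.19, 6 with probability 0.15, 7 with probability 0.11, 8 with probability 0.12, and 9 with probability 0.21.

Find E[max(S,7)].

7.54

E[max(S,7)] = Σ max(s,7)·P(S=s)
 = 7·0.22 + 7·0.19 + 7·0.15 + 7·0.11 + 8·0.12 + 9·0.21
 = 1.54 + 1.33 + 1.05 + 0.77 + 0.96 + 1.89
 = 7.54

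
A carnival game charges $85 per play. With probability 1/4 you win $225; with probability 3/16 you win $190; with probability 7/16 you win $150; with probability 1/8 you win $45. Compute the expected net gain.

E[payout] = 225·1/4 + 190·3/16 + 150·7/16 + 45·1/8
 = 225/4 + 285/8 + 525/8 + 45/8
 = 1305/8
Net = 1305/8 - 85 = 625/8

78.125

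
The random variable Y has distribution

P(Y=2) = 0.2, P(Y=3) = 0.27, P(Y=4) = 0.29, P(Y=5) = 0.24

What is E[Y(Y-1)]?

10.3

E[Y(Y-1)] = Σ y(y-1)·P(Y=y)
 = 2·0.2 + 6·0.27 + 12·0.29 + 20·0.24
 = 0.4 + 1.62 + 3.48 + 4.8
 = 10.3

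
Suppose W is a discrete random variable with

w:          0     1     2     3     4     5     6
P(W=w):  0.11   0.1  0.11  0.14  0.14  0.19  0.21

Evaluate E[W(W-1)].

E[W(W-1)] = Σ w(w-1)·P(W=w)
 = 0·0.11 + 0·0.1 + 2·0.11 + 6·0.14 + 12·0.14 + 20·0.19 + 30·0.21
 = 0 + 0 + 0.22 + 0.84 + 1.68 + 3.8 + 6.3
 = 12.84

12.84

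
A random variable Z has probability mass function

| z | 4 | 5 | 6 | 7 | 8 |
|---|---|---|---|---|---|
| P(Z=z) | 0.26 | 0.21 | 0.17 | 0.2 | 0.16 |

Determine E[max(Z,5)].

E[max(Z,5)] = Σ max(z,5)·P(Z=z)
 = 5·0.26 + 5·0.21 + 6·0.17 + 7·0.2 + 8·0.16
 = 1.3 + 1.05 + 1.02 + 1.4 + 1.28
 = 6.05

6.05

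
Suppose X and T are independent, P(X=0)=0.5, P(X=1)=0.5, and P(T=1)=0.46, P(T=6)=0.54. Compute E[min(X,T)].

E[min(X,T)] = Σ_x Σ_t min(x,t) · P(X=x)P(T=t)
 = 0·0.23 + 0·0.27 + 1·0.23 + 1·0.27
 = 0 + 0 + 0.23 + 0.27
 = 0.5

0.5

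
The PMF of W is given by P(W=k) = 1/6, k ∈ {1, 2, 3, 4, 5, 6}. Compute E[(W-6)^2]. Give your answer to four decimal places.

E[(W-6)^2] = Σ (w-6)^2·P(W=w)
 = 25·1/6 + 16·1/6 + 9·1/6 + 4·1/6 + 1·1/6 + 0·1/6
 = 25/6 + 8/3 + 3/2 + 2/3 + 1/6 + 0
 = 55/6

9.1667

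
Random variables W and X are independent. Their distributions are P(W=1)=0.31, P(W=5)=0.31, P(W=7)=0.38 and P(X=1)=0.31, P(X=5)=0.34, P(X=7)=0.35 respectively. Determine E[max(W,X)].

5.8096

E[max(W,X)] = Σ_w Σ_x max(w,x) · P(W=w)P(X=x)
 = 1·0.0961 + 5·0.1054 + 7·0.1085 + 5·0.0961 + 5·0.1054 + 7·0.1085 + 7·0.1178 + 7·0.1292 + 7·0.133
 = 0.0961 + 0.527 + 0.7595 + 0.4805 + 0.527 + 0.7595 + 0.8246 + 0.9044 + 0.931
 = 5.8096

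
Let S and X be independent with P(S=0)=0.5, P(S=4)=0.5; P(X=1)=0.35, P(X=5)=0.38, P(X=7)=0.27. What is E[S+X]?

6.14

E[S+X] = Σ_s Σ_x (s+x) · P(S=s)P(X=x)
 = 1·0.175 + 5·0.19 + 7·0.135 + 5·0.175 + 9·0.19 + 11·0.135
 = 0.175 + 0.95 + 0.945 + 0.875 + 1.71 + 1.485
 = 6.14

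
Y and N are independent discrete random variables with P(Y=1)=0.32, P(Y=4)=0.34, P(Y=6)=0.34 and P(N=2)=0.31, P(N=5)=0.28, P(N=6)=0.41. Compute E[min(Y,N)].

E[min(Y,N)] = Σ_y Σ_n min(y,n) · P(Y=y)P(N=n)
 = 1·0.0992 + 1·0.0896 + 1·0.1312 + 2·0.1054 + 4·0.0952 + 4·0.1394 + 2·0.1054 + 5·0.0952 + 6·0.1394
 = 0.0992 + 0.0896 + 0.1312 + 0.2108 + 0.3808 + 0.5576 + 0.2108 + 0.476 + 0.8364
 = 2.9924

2.9924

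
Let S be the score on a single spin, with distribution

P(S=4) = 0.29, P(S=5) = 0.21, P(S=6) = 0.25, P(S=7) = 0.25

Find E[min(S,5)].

4.71

E[min(S,5)] = Σ min(s,5)·P(S=s)
 = 4·0.29 + 5·0.21 + 5·0.25 + 5·0.25
 = 1.16 + 1.05 + 1.25 + 1.25
 = 4.71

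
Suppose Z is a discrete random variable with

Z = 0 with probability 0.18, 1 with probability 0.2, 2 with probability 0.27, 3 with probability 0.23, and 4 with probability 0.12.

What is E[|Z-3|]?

1.33

E[|Z-3|] = Σ |z-3|·P(Z=z)
 = 3·0.18 + 2·0.2 + 1·0.27 + 0·0.23 + 1·0.12
 = 0.54 + 0.4 + 0.27 + 0 + 0.12
 = 1.33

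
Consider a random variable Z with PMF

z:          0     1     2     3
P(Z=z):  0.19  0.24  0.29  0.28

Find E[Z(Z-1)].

E[Z(Z-1)] = Σ z(z-1)·P(Z=z)
 = 0·0.19 + 0·0.24 + 2·0.29 + 6·0.28
 = 0 + 0 + 0.58 + 1.68
 = 2.26

2.26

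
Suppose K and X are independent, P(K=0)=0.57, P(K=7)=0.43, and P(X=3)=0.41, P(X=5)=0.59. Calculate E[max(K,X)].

E[max(K,X)] = Σ_k Σ_x max(k,x) · P(K=k)P(X=x)
 = 3·0.2337 + 5·0.3363 + 7·0.1763 + 7·0.2537
 = 0.7011 + 1.6815 + 1.2341 + 1.7759
 = 5.3926

5.3926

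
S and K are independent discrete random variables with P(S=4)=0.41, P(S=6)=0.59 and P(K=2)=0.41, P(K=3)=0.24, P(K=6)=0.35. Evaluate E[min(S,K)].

E[min(S,K)] = Σ_s Σ_k min(s,k) · P(S=s)P(K=k)
 = 2·0.1681 + 3·0.0984 + 4·0.1435 + 2·0.2419 + 3·0.1416 + 6·0.2065
 = 0.3362 + 0.2952 + 0.574 + 0.4838 + 0.4248 + 1.239
 = 3.353

3.353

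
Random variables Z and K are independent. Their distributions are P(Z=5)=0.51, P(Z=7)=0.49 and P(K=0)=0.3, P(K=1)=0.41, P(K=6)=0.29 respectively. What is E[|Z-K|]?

4.1258

E[|Z-K|] = Σ_z Σ_k |z-k| · P(Z=z)P(K=k)
 = 5·0.153 + 4·0.2091 + 1·0.1479 + 7·0.147 + 6·0.2009 + 1·0.1421
 = 0.765 + 0.8364 + 0.1479 + 1.029 + 1.2054 + 0.1421
 = 4.1258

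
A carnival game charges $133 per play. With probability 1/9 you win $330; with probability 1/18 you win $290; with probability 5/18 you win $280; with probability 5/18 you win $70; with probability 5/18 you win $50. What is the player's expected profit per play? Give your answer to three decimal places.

E[payout] = 330·1/9 + 290·1/18 + 280·5/18 + 70·5/18 + 50·5/18
 = 110/3 + 145/9 + 700/9 + 175/9 + 125/9
 = 1475/9
Net = 1475/9 - 133 = 278/9

30.889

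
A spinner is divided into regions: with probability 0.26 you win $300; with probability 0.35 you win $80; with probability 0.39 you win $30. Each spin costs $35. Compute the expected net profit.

E[payout] = 300·0.26 + 80·0.35 + 30·0.39
 = 78 + 28 + 11.7
 = 117.7
Net = 117.7 - 35 = 82.7

82.7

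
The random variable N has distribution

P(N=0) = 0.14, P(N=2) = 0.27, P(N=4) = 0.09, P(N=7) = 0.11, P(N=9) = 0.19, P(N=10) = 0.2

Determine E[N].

5.38

E[N] = Σ n·P(N=n)
 = 0·0.14 + 2·0.27 + 4·0.09 + 7·0.11 + 9·0.19 + 10·0.2
 = 0 + 0.54 + 0.36 + 0.77 + 1.71 + 2
 = 5.38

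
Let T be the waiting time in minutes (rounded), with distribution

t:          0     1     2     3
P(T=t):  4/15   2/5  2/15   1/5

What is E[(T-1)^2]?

E[(T-1)^2] = Σ (t-1)^2·P(T=t)
 = 1·4/15 + 0·2/5 + 1·2/15 + 4·1/5
 = 4/15 + 0 + 2/15 + 4/5
 = 6/5

1.2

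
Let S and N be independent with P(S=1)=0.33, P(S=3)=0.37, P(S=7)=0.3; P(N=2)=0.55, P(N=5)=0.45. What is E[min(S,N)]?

E[min(S,N)] = Σ_s Σ_n min(s,n) · P(S=s)P(N=n)
 = 1·0.1815 + 1·0.1485 + 2·0.2035 + 3·0.1665 + 2·0.165 + 5·0.135
 = 0.1815 + 0.1485 + 0.407 + 0.4995 + 0.33 + 0.675
 = 2.2415

2.2415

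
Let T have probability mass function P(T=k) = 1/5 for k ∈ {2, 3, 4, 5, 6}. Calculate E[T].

4

E[T] = Σ t·P(T=t)
 = 2·1/5 + 3·1/5 + 4·1/5 + 5·1/5 + 6·1/5
 = 2/5 + 3/5 + 4/5 + 1 + 6/5
 = 4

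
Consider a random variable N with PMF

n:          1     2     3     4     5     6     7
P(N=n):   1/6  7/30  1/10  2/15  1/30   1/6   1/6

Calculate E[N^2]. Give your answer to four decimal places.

19.1333

E[N^2] = Σ n^2·P(N=n)
 = 1·1/6 + 4·7/30 + 9·1/10 + 16·2/15 + 25·1/30 + 36·1/6 + 49·1/6
 = 1/6 + 14/15 + 9/10 + 32/15 + 5/6 + 6 + 49/6
 = 287/15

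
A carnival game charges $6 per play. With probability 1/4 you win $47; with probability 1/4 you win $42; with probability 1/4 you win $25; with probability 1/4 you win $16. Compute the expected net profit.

26.5

E[payout] = 47·1/4 + 42·1/4 + 25·1/4 + 16·1/4
 = 47/4 + 21/2 + 25/4 + 4
 = 65/2
Net = 65/2 - 6 = 53/2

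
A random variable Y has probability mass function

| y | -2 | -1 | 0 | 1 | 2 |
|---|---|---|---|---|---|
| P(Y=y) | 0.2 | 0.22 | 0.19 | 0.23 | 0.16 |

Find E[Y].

E[Y] = Σ y·P(Y=y)
 = (-2)·0.2 + (-1)·0.22 + 0·0.19 + 1·0.23 + 2·0.16
 = (-0.4) + (-0.22) + 0 + 0.23 + 0.32
 = -0.07

-0.07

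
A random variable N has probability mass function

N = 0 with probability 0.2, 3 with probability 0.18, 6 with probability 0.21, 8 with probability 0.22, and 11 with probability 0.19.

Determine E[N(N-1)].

E[N(N-1)] = Σ n(n-1)·P(N=n)
 = 0·0.2 + 6·0.18 + 30·0.21 + 56·0.22 + 110·0.19
 = 0 + 1.08 + 6.3 + 12.32 + 20.9
 = 40.6

40.6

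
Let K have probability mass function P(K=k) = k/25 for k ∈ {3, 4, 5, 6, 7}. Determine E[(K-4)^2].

3.8

E[(K-4)^2] = Σ (k-4)^2·P(K=k)
 = 1·3/25 + 0·4/25 + 1·1/5 + 4·6/25 + 9·7/25
 = 3/25 + 0 + 1/5 + 24/25 + 63/25
 = 19/5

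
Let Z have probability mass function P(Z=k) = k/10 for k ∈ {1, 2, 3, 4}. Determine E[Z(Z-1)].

7

E[Z(Z-1)] = Σ z(z-1)·P(Z=z)
 = 0·1/10 + 2·1/5 + 6·3/10 + 12·2/5
 = 0 + 2/5 + 9/5 + 24/5
 = 7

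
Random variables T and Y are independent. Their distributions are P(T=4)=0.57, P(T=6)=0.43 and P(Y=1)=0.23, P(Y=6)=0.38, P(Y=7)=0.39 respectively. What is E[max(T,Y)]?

6.1278

E[max(T,Y)] = Σ_t Σ_y max(t,y) · P(T=t)P(Y=y)
 = 4·0.1311 + 6·0.2166 + 7·0.2223 + 6·0.0989 + 6·0.1634 + 7·0.1677
 = 0.5244 + 1.2996 + 1.5561 + 0.5934 + 0.9804 + 1.1739
 = 6.1278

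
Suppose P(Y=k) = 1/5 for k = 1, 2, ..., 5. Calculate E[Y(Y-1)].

E[Y(Y-1)] = Σ y(y-1)·P(Y=y)
 = 0·1/5 + 2·1/5 + 6·1/5 + 12·1/5 + 20·1/5
 = 0 + 2/5 + 6/5 + 12/5 + 4
 = 8

8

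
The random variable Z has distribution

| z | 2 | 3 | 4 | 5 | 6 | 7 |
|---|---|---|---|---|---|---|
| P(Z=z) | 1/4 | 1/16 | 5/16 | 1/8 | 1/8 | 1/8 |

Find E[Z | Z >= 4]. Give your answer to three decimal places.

P(Z >= 4) = 5/16 + 1/8 + 1/8 + 1/8 = 11/16.
E[Z | Z >= 4] = [4·5/16 + 5·1/8 + 6·1/8 + 7·1/8] / (11/16)
 = 7/2 / (11/16)
 = 56/11

5.091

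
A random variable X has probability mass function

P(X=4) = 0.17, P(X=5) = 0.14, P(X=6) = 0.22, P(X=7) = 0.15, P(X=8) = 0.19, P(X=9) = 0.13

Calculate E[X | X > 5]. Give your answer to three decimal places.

P(X > 5) = 0.22 + 0.15 + 0.19 + 0.13 = 0.69.
E[X | X > 5] = [6·0.22 + 7·0.15 + 8·0.19 + 9·0.13] / 0.69
 = 5.06 / 0.69
 = 22/3

7.333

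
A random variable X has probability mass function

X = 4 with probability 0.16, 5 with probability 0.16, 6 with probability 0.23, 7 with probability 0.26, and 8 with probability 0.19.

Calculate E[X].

E[X] = Σ x·P(X=x)
 = 4·0.16 + 5·0.16 + 6·0.23 + 7·0.26 + 8·0.19
 = 0.64 + 0.8 + 1.38 + 1.82 + 1.52
 = 6.16

6.16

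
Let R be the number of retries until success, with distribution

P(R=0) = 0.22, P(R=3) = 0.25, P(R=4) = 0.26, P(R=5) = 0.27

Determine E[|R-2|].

E[|R-2|] = Σ |r-2|·P(R=r)
 = 2·0.22 + 1·0.25 + 2·0.26 + 3·0.27
 = 0.44 + 0.25 + 0.52 + 0.81
 = 2.02

2.02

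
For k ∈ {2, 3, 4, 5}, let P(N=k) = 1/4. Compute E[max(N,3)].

E[max(N,3)] = Σ max(n,3)·P(N=n)
 = 3·1/4 + 3·1/4 + 4·1/4 + 5·1/4
 = 3/4 + 3/4 + 1 + 5/4
 = 15/4

3.75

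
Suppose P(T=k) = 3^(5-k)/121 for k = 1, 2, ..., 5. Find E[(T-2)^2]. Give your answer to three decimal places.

E[(T-2)^2] = Σ (t-2)^2·P(T=t)
 = 1·81/121 + 0·27/121 + 1·9/121 + 4·3/121 + 9·1/121
 = 81/121 + 0 + 9/121 + 12/121 + 9/121
 = 111/121

0.917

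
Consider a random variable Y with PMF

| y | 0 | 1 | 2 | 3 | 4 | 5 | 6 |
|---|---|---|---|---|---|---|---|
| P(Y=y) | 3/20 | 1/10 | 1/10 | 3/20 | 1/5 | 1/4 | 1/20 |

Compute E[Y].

3.1

E[Y] = Σ y·P(Y=y)
 = 0·3/20 + 1·1/10 + 2·1/10 + 3·3/20 + 4·1/5 + 5·1/4 + 6·1/20
 = 0 + 1/10 + 1/5 + 9/20 + 4/5 + 5/4 + 3/10
 = 31/10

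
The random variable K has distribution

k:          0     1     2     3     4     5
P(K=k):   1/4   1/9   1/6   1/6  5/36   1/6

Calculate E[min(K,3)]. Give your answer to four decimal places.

E[min(K,3)] = Σ min(k,3)·P(K=k)
 = 0·1/4 + 1·1/9 + 2·1/6 + 3·1/6 + 3·5/36 + 3·1/6
 = 0 + 1/9 + 1/3 + 1/2 + 5/12 + 1/2
 = 67/36

1.8611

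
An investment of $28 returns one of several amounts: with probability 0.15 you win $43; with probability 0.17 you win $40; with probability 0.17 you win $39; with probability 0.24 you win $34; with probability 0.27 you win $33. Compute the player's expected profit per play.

E[payout] = 43·0.15 + 40·0.17 + 39·0.17 + 34·0.24 + 33·0.27
 = 6.45 + 6.8 + 6.63 + 8.16 + 8.91
 = 36.95
Net = 36.95 - 28 = 8.95

8.95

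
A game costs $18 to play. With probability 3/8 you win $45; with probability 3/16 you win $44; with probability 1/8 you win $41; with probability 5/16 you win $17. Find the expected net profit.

17.5625

E[payout] = 45·3/8 + 44·3/16 + 41·1/8 + 17·5/16
 = 135/8 + 33/4 + 41/8 + 85/16
 = 569/16
Net = 569/16 - 18 = 281/16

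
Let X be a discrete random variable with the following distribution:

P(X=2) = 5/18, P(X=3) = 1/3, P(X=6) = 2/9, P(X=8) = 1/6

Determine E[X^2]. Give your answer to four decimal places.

E[X^2] = Σ x^2·P(X=x)
 = 4·5/18 + 9·1/3 + 36·2/9 + 64·1/6
 = 10/9 + 3 + 8 + 32/3
 = 205/9

22.7778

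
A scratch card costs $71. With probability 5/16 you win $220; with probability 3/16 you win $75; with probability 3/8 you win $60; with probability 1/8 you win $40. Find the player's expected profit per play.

E[payout] = 220·5/16 + 75·3/16 + 60·3/8 + 40·1/8
 = 275/4 + 225/16 + 45/2 + 5
 = 1765/16
Net = 1765/16 - 71 = 629/16

39.3125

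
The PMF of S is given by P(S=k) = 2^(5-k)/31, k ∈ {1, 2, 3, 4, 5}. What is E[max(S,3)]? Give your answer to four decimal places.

E[max(S,3)] = Σ max(s,3)·P(S=s)
 = 3·16/31 + 3·8/31 + 3·4/31 + 4·2/31 + 5·1/31
 = 48/31 + 24/31 + 12/31 + 8/31 + 5/31
 = 97/31

3.1290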